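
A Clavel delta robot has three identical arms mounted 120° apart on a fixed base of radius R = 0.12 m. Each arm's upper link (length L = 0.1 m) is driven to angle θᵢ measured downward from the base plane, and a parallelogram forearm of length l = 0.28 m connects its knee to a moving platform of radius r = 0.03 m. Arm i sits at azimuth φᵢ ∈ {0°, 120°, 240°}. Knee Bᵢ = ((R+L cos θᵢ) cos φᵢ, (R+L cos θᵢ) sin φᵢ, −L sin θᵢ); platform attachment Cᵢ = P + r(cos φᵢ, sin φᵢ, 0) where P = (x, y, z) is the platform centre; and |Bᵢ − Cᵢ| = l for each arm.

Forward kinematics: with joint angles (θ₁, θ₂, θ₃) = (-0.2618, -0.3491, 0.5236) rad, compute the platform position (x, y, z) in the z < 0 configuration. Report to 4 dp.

φ1=0.0°: virtual centre (0.1866, 0.0000, 0.0259), radius l
centre 2 = (0.1840·cos120.0°, 0.1840·sin120.0°, 0.0342) = (-0.0920, 0.1593, 0.0342)
arm 3 at φ=240.0°: ρ3 = 0.1766;  centre 3 = (-0.0883, -0.1529, -0.0500)
|centre ₂|²−|centre ₁|² = -0.0005;  |centre ₃|²−|centre ₁|² = -0.0018
plane₁₂: -0.5572x+0.3186y+0.0166z = -0.0005
Cramer: x(z) = 0.0021-0.1252z;  y(z) = 0.0021-0.2711z
quadratic in z: (1.0892)z²+(-0.0067)z+(-0.0437)=0, √Δ=0.4363 → z ∈ {-0.1972, 0.2034}; z = -0.1972 (taking z<0)
x = 0.0268, y = 0.0556

(0.0268, 0.0556, -0.1972)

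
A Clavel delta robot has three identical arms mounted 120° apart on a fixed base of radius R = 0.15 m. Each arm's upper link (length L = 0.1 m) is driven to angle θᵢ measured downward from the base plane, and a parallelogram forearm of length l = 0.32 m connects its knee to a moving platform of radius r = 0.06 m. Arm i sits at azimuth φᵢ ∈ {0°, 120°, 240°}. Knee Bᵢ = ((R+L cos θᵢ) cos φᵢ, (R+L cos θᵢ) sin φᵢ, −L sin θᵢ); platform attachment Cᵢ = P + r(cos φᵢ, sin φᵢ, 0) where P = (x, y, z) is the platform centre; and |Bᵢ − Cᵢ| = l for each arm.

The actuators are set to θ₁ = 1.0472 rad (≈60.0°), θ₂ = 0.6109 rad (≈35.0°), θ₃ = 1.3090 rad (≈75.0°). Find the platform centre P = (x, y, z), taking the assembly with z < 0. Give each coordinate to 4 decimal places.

arm 1 at φ=0.0°: e+L cos θ1 = 0.1400;  centre 1 = (0.1400, 0.0000, -0.0866)
φ2=120.0°: virtual centre (-0.0860, 0.1489, -0.0574), radius l
arm 3 at φ=240.0°: e+L cos θ3 = 0.1159;  centre 3 = (-0.0579, -0.1004, -0.0966)
eliminate P² terms by subtracting sphere 1 from 2 and 3
[-0.4519 0.2978 0.0585]·P = 0.0057;  [-0.3959 -0.2007 -0.0200]·P = -0.0043
det = 0.2086;  x = 0.0007+0.0278z,  y = 0.0203+-0.1543z
into |P−centre ₁|² = l²: 1.0246z² + 0.1592z + -0.0751 = 0;  Δ = 0.3330;  z = -0.3593 or 0.2039 → z<0 root = -0.3593
x = -0.0093, y = 0.0757

(-0.0093, 0.0757, -0.3593)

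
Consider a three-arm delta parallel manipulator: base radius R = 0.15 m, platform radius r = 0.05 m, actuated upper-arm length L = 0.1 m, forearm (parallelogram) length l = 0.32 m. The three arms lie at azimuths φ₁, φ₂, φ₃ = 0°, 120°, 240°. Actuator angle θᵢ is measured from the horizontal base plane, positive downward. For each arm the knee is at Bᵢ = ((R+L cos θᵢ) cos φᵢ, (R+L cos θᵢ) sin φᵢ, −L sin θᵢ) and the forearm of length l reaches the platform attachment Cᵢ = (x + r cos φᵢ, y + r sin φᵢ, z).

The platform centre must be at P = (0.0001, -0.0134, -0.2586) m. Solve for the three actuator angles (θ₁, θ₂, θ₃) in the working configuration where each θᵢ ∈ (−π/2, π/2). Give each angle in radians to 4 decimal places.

φ1=0.0° → target in arm frame (0.0001, -0.0134)
  e−x'=0.0999;  (l²−L²−(e−x')²−y'²−z²)/2L = 0.0768
  γ=atan2(-0.2586,0.0999)=-1.2021;  ψ=arccos(0.2771)=1.2900;  θ1=γ+ψ≈0.0878
rotate P by −φ2: (-0.0117, 0.0066, -0.2586)
  A cos θ + B sin θ = C:  0.1117·cos θ + -0.2586·sin θ = 0.0651
  θ2 = atan2(B,A) + arccos(C/0.2817) = 0.1744
rotate P by −φ3: (0.0116, 0.0068, -0.2586)
  A cos θ + B sin θ = C:  0.0884·cos θ + -0.2586·sin θ = 0.0883
  γ=atan2(-0.2586,0.0884)=-1.2413;  ψ=arccos(0.3230)=1.2419;  θ3=γ+ψ≈0.0006

θ₁ = 0.0878, θ₂ = 0.1744, θ₃ = 0.0006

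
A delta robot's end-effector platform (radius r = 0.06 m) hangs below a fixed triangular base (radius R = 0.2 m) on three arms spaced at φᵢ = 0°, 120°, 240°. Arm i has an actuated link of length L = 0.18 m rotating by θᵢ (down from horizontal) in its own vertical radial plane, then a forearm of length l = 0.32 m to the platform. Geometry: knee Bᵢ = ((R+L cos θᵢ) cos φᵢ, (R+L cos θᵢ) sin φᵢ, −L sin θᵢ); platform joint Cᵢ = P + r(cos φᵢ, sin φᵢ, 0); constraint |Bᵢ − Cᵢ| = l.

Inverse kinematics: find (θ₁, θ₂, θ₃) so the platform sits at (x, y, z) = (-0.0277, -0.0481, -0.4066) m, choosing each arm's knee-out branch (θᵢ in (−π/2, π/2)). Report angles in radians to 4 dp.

arm 1 (φ=0.0°): x'=-0.0277, y'=-0.0481
  A=0.1677, B=-0.4066, C=(l²−L²−A²−y'²−z²)/(2L)=-0.3493
  γ=atan2(-0.4066,0.1677)=-1.1796;  ψ=arccos(-0.7943)=2.4886;  θ1=γ+ψ≈1.3090
arm 2 (φ=120.0°): x'=-0.0278, y'=0.0480
  A cos θ + B sin θ = C:  0.1678·cos θ + -0.4066·sin θ = -0.3494
  √(A²+B²)=0.4399;  θ2 = -1.1794+2.4888 ≈ 1.3094
rotate P by −φ3: (0.0555, 0.0001, -0.4066)
  A cos θ + B sin θ = C:  0.0845·cos θ + -0.4066·sin θ = -0.2846
  θ3 = atan2(B,A) + arccos(C/0.4153) = 0.9600

θ₁ = 1.3090, θ₂ = 1.3094, θ₃ = 0.9600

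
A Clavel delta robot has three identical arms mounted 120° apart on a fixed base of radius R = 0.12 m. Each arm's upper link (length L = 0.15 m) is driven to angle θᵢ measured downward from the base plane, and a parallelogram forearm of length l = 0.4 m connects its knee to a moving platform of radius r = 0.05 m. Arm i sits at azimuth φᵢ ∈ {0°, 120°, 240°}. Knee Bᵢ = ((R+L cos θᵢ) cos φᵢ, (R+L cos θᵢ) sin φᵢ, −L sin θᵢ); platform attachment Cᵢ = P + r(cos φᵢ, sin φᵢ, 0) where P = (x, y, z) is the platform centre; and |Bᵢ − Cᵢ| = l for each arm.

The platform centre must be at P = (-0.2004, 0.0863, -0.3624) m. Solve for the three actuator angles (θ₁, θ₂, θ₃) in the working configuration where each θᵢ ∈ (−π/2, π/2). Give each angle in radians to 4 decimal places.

θ₁ = 1.2215, θ₂ = -0.0876, θ₃ = 0.5235

φ1=0.0° → target in arm frame (-0.2004, 0.0863)
  A=0.2704, B=-0.3624, C=(l²−L²−A²−y'²−z²)/(2L)=-0.2480
  √(A²+B²)=0.4522;  θ1 = -0.9298+2.1513 ≈ 1.2215
rotate P by −φ2: (0.1749, 0.1304, -0.3624)
  e−x'=-0.1049;  (l²−L²−(e−x')²−y'²−z²)/2L = -0.0728
  √(A²+B²)=0.3773;  θ2 = -1.8527+1.7651 ≈ -0.0876
arm 3 (φ=240.0°): x'=0.0255, y'=-0.2167
  A=0.0445, B=-0.3624, C=(l²−L²−A²−y'²−z²)/(2L)=-0.1426
  θ3 = atan2(B,A) + arccos(C/0.3651) = 0.5235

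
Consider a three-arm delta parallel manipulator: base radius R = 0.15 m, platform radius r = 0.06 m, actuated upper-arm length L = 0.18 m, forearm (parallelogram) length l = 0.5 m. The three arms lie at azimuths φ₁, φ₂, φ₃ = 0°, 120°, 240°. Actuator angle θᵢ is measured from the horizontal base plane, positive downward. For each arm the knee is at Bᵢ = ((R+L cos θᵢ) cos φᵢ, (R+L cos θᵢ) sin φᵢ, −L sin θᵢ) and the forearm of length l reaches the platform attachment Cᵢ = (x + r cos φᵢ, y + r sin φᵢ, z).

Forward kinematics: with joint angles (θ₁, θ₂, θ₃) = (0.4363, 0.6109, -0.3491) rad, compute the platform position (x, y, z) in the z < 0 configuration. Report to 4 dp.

(-0.0576, -0.1679, -0.4300)

φ1=0.0°: virtual centre (0.2531, 0.0000, -0.0761), radius l
φ2=120.0°: virtual centre (-0.1187, 0.2056, -0.1032), radius l
arm 3 at φ=240.0°: e+L cos θ3 = 0.2591;  centre 3 = (-0.1296, -0.2244, 0.0616)
eliminate P² terms by subtracting sphere 1 from 2 and 3
plane₁₂: -0.7437x+0.4113y+-0.0544z = -0.0028
det = 0.6486;  x = 0.0013+0.1369z,  y = -0.0046+0.3798z
into |P−centre ₁|² = l²: 1.1630z² + 0.0797z + -0.1808 = 0;  Δ = 0.8472;  z = -0.4300 or 0.3615 → z<0 root = -0.4300
x = -0.0576, y = -0.1679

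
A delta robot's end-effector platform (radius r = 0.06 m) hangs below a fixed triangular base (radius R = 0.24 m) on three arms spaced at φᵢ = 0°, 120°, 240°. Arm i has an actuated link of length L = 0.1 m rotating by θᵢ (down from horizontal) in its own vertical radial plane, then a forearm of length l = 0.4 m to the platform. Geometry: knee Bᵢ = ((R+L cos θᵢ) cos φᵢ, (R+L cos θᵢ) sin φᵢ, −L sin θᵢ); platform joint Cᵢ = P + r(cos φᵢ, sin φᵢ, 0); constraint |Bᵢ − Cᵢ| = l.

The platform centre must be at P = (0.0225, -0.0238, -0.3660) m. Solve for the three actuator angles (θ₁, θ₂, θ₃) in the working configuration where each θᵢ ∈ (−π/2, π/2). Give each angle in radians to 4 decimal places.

φ1=0.0° → target in arm frame (0.0225, -0.0238)
  A cos θ + B sin θ = C:  0.1575·cos θ + -0.3660·sin θ = -0.0466
  θ1 = atan2(B,A) + arccos(C/0.3984) = 0.5237
arm 2 (φ=120.0°): x'=-0.0319, y'=-0.0076
  A cos θ + B sin θ = C:  0.2119·cos θ + -0.3660·sin θ = -0.1445
  γ=atan2(-0.3660,0.2119)=-1.0461;  ψ=arccos(-0.3417)=1.9195;  θ2=γ+ψ≈0.8734
φ3=240.0° → target in arm frame (0.0094, 0.0314)
  e−x'=0.1706;  (l²−L²−(e−x')²−y'²−z²)/2L = -0.0703
  √(A²+B²)=0.4038;  θ3 = -1.1345+1.7458 ≈ 0.6112

θ₁ = 0.5237, θ₂ = 0.8734, θ₃ = 0.6112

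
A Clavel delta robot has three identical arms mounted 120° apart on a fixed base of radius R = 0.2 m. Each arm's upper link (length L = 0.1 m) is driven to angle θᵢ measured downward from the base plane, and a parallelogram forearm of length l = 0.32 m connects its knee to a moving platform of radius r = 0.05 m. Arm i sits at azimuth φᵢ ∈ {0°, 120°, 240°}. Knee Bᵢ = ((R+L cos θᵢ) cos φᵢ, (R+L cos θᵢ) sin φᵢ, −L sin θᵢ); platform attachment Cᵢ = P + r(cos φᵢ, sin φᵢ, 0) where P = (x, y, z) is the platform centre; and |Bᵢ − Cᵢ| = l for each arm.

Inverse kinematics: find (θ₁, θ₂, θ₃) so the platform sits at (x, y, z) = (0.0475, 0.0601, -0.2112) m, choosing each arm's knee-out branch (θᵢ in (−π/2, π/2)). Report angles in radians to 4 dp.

φ1=0.0° → target in arm frame (0.0475, 0.0601)
  A=0.1025, B=-0.2112, C=(l²−L²−A²−y'²−z²)/(2L)=0.1684
  γ=atan2(-0.2112,0.1025)=-1.1190;  ψ=arccos(0.7173)=0.7709;  θ1=γ+ψ≈-0.3480
φ2=120.0° → target in arm frame (0.0283, -0.0712)
  e−x'=0.1217;  (l²−L²−(e−x')²−y'²−z²)/2L = 0.1396
  √(A²+B²)=0.2438;  θ2 = -1.0480+0.9611 ≈ -0.0869
arm 3 (φ=240.0°): x'=-0.0758, y'=0.0111
  A=0.2258, B=-0.2112, C=(l²−L²−A²−y'²−z²)/(2L)=-0.0166
  γ=atan2(-0.2112,0.2258)=-0.7520;  ψ=arccos(-0.0536)=1.6244;  θ3=γ+ψ≈0.8724

θ₁ = -0.3480, θ₂ = -0.0869, θ₃ = 0.8724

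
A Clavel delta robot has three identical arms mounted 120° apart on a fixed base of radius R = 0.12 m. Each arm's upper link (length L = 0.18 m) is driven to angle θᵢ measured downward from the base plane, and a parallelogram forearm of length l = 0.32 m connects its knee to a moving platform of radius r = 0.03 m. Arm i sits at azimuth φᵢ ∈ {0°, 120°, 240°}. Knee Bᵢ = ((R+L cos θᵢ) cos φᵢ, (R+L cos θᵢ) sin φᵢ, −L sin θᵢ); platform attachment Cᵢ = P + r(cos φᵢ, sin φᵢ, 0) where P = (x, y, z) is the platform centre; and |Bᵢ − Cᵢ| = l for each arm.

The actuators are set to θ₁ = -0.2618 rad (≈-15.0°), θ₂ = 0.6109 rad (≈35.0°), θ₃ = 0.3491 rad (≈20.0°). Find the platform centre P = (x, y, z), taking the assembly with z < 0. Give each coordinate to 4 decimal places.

(0.0739, -0.0267, -0.2096)

φ1=0.0°: virtual centre (0.2639, 0.0000, 0.0466), radius l
arm 2 at φ=120.0°: (R−r)+L cos θ2 = 0.2374;  O2 = (-0.1187, 0.2056, -0.1032)
arm 3 at φ=240.0°: (R−r)+L cos θ3 = 0.2591;  O3 = (-0.1296, -0.2244, -0.0616)
subtract pairs → two planes through P
linear system: -0.7652x+0.4113y = -0.0048−-0.2997z; -0.7869x+-0.4488y = -0.0009−-0.2163z
det = 0.6671;  x = 0.0037+-0.3350z,  y = -0.0046+0.1054z
quadratic in z: (1.1233)z²+(0.0801)z+(-0.0325)=0, √Δ=0.3907 → z ∈ {-0.2096, 0.1382}; z = -0.2096 (taking z<0)
x = 0.0739, y = -0.0267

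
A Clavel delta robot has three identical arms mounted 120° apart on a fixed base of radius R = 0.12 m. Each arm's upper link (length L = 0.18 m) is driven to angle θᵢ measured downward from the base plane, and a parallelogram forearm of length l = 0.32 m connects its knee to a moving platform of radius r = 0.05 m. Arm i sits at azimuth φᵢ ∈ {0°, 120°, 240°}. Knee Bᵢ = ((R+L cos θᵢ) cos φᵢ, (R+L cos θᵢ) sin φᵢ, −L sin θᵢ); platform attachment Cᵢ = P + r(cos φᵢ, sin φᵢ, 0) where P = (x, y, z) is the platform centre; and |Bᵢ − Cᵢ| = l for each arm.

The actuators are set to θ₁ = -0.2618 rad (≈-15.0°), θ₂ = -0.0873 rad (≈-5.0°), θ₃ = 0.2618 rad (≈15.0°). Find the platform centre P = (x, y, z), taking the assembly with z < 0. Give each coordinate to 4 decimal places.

(0.0320, 0.0290, -0.1915)

arm 1 at φ=0.0°: ρ1 = 0.2439;  O1 = (0.2439, 0.0000, 0.0466)
O2 = (0.2493·cos120.0°, 0.2493·sin120.0°, 0.0157) = (-0.1247, 0.2159, 0.0157)
O3 = (0.2439·cos240.0°, 0.2439·sin240.0°, -0.0466) = (-0.1219, -0.2112, -0.0466)
eliminate P² terms by subtracting sphere 1 from 2 and 3
[-0.7370 0.4318 -0.0618]·P = 0.0008;  [-0.7316 -0.4224 -0.1864]·P = 0.0000
Cramer: x(z) = -0.0005-0.1699z;  y(z) = 0.0009-0.1469z
quadratic in z: (1.0504)z²+(-0.0104)z+(-0.0405)=0, √Δ=0.4127 → z ∈ {-0.1915, 0.2014}; z = -0.1915 (taking z<0)
x = 0.0320, y = 0.0290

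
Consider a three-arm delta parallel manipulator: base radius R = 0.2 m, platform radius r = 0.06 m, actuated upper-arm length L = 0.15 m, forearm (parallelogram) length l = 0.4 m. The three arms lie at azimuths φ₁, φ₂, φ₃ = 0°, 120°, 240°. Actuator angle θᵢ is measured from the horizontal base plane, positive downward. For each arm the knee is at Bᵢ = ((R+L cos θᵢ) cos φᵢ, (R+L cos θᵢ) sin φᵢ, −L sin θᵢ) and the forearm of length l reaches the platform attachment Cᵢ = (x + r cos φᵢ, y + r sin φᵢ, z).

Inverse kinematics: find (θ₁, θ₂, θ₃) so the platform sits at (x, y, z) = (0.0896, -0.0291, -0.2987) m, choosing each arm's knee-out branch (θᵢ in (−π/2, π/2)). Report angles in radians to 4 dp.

θ₁ = -0.3495, θ₂ = 0.6109, θ₃ = 0.3493

rotate P by −φ1: (0.0896, -0.0291, -0.2987)
  A cos θ + B sin θ = C:  0.0504·cos θ + -0.2987·sin θ = 0.1496
  γ=atan2(-0.2987,0.0504)=-1.4036;  ψ=arccos(0.4940)=1.0541;  θ1=γ+ψ≈-0.3495
rotate P by −φ2: (-0.0700, -0.0630, -0.2987)
  A=0.2100, B=-0.2987, C=(l²−L²−A²−y'²−z²)/(2L)=0.0007
  θ2 = atan2(B,A) + arccos(C/0.3651) = 0.6109
φ3=240.0° → target in arm frame (-0.0196, 0.0921)
  e−x'=0.1596;  (l²−L²−(e−x')²−y'²−z²)/2L = 0.0477
  γ=atan2(-0.2987,0.1596)=-1.0801;  ψ=arccos(0.1409)=1.4294;  θ3=γ+ψ≈0.3493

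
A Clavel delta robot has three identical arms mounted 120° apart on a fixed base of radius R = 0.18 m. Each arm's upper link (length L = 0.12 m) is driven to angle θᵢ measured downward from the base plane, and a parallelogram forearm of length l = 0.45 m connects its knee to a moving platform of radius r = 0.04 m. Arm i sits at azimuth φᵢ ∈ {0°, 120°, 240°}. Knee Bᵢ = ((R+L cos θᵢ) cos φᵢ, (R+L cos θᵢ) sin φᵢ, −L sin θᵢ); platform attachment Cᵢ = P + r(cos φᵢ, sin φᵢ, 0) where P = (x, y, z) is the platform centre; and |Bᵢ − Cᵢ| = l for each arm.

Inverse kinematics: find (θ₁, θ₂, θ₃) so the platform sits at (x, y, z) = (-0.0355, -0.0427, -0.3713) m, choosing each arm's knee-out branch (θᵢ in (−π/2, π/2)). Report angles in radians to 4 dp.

rotate P by −φ1: (-0.0355, -0.0427, -0.3713)
  e−x'=0.1755;  (l²−L²−(e−x')²−y'²−z²)/2L = 0.0734
  θ1 = atan2(B,A) + arccos(C/0.4107) = 0.2619
φ2=120.0° → target in arm frame (-0.0192, 0.0521)
  A cos θ + B sin θ = C:  0.1592·cos θ + -0.3713·sin θ = 0.0924
  γ=atan2(-0.3713,0.1592)=-1.1657;  ψ=arccos(0.2286)=1.3401;  θ2=γ+ψ≈0.1744
rotate P by −φ3: (0.0547, -0.0094, -0.3713)
  A=0.0853, B=-0.3713, C=(l²−L²−A²−y'²−z²)/(2L)=0.1787
  √(A²+B²)=0.3810;  θ3 = -1.3451+1.0827 ≈ -0.2624

θ₁ = 0.2619, θ₂ = 0.1744, θ₃ = -0.2624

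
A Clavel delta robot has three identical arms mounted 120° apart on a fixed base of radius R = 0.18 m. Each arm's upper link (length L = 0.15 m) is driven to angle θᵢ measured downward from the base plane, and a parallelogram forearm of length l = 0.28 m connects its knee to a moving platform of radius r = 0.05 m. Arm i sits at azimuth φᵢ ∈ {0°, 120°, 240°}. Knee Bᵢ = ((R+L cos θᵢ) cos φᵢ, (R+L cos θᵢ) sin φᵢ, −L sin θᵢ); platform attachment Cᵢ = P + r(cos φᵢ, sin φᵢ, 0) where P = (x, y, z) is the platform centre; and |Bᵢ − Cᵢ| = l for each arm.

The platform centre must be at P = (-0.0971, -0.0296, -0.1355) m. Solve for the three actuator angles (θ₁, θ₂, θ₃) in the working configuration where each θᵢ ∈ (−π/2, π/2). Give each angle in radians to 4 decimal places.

φ1=0.0° → target in arm frame (-0.0971, -0.0296)
  A cos θ + B sin θ = C:  0.2271·cos θ + -0.1355·sin θ = -0.0497
  γ=atan2(-0.1355,0.2271)=-0.5380;  ψ=arccos(-0.1879)=1.7599;  θ1=γ+ψ≈1.2219
arm 2 (φ=120.0°): x'=0.0229, y'=0.0989
  e−x'=0.1071;  (l²−L²−(e−x')²−y'²−z²)/2L = 0.0543
  θ2 = atan2(B,A) + arccos(C/0.1727) = 0.3489
rotate P by −φ3: (0.0742, -0.0693, -0.1355)
  A=0.0558, B=-0.1355, C=(l²−L²−A²−y'²−z²)/(2L)=0.0987
  √(A²+B²)=0.1465;  θ3 = -1.1801+0.8314 ≈ -0.3486

θ₁ = 1.2219, θ₂ = 0.3489, θ₃ = -0.3486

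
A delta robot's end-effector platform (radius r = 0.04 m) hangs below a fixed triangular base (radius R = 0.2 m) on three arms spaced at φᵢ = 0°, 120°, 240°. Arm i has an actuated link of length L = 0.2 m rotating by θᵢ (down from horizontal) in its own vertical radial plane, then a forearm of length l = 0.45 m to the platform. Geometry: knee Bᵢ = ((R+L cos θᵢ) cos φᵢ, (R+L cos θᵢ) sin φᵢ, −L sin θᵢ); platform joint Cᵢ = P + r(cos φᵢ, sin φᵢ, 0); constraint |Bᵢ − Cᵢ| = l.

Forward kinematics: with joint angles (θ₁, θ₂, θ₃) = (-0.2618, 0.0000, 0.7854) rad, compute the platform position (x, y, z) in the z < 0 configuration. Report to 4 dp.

arm 1 at φ=0.0°: e+L cos θ1 = 0.3532;  O1 = (0.3532, 0.0000, 0.0518)
arm 2 at φ=120.0°: e+L cos θ2 = 0.3600;  O2 = (-0.1800, 0.3118, 0.0000)
arm 3 at φ=240.0°: e+L cos θ3 = 0.3014;  O3 = (-0.1507, -0.2610, -0.1414)
|O₂|²−|O₁|² = 0.0022;  |O₃|²−|O₁|² = -0.0166
[-1.0664 0.6235 -0.1035]·P = 0.0022;  [-1.0078 -0.5221 -0.3864]·P = -0.0166
det = 1.1851;  x = 0.0078+-0.2489z,  y = 0.0168+-0.2596z
quadratic in z: (1.1293)z²+(0.0597)z+(-0.0802)=0, √Δ=0.6049 → z ∈ {-0.2943, 0.2414}; z = -0.2943 (taking z<0)
x = 0.0810, y = 0.0932

(0.0810, 0.0932, -0.2943)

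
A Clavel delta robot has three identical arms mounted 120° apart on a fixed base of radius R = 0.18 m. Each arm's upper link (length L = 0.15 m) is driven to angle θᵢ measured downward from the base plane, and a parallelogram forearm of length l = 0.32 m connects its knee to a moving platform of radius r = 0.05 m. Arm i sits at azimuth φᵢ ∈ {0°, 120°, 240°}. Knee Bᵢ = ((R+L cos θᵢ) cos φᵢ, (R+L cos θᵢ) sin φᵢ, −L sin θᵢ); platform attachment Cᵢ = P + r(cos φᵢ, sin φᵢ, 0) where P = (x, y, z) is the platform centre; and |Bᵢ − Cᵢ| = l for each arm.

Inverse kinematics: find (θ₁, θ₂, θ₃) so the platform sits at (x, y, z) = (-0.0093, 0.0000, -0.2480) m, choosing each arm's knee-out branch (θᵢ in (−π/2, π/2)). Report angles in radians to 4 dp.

θ₁ = 0.5236, θ₂ = 0.4366, θ₃ = 0.4366

arm 1 (φ=0.0°): x'=-0.0093, y'=0.0000
  A=0.1393, B=-0.2480, C=(l²−L²−A²−y'²−z²)/(2L)=-0.0034
  θ1 = atan2(B,A) + arccos(C/0.2844) = 0.5236
rotate P by −φ2: (0.0046, 0.0081, -0.2480)
  e−x'=0.1254;  (l²−L²−(e−x')²−y'²−z²)/2L = 0.0087
  √(A²+B²)=0.2779;  θ2 = -1.1028+1.5394 ≈ 0.4366
φ3=240.0° → target in arm frame (0.0047, -0.0081)
  A=0.1253, B=-0.2480, C=(l²−L²−A²−y'²−z²)/(2L)=0.0087
  γ=atan2(-0.2480,0.1253)=-1.1028;  ψ=arccos(0.0314)=1.5394;  θ3=γ+ψ≈0.4366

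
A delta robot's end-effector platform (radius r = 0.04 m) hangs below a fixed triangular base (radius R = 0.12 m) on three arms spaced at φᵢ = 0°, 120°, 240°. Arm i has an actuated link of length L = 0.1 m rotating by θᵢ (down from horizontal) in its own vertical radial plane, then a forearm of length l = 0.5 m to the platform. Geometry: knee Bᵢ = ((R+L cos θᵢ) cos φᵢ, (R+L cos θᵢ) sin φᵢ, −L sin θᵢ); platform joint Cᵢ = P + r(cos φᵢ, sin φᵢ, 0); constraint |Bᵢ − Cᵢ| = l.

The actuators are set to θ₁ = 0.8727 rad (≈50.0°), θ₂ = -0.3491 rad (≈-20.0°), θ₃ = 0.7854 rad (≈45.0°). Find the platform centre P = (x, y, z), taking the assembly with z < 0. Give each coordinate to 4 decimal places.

(-0.1187, 0.1749, -0.4642)

S1 = (0.1443·cos0.0°, 0.1443·sin0.0°, -0.0766) = (0.1443, 0.0000, -0.0766)
S2 = (0.1740·cos120.0°, 0.1740·sin120.0°, 0.0342) = (-0.0870, 0.1507, 0.0342)
arm 3 at φ=240.0°: ρ3 = 0.1507;  S3 = (-0.0754, -0.1305, -0.0707)
subtract pairs → two planes through P
plane₁₂: -0.4625x+0.3013y+0.2216z = 0.0048
det = 0.2531;  x = -0.0061+0.2426z,  y = 0.0064+-0.3631z
into |P−S₁|² = l²: 1.1907z² + 0.0756z + -0.2215 = 0;  Δ = 1.0605;  z = -0.4642 or 0.4007 → z<0 root = -0.4642
x = -0.1187, y = 0.1749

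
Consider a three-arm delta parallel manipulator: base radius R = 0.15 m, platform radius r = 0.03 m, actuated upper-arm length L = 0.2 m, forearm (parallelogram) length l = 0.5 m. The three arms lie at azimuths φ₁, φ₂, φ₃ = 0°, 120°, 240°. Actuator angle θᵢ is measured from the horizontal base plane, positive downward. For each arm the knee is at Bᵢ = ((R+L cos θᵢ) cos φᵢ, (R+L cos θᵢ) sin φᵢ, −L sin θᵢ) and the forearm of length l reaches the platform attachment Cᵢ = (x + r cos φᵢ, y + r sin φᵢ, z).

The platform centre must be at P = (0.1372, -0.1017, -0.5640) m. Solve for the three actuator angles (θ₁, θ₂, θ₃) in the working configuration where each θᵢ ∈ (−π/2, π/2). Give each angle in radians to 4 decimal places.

θ₁ = 0.5235, θ₂ = 1.3090, θ₃ = 0.8728

φ1=0.0° → target in arm frame (0.1372, -0.1017)
  A cos θ + B sin θ = C:  -0.0172·cos θ + -0.5640·sin θ = -0.2968
  θ1 = atan2(B,A) + arccos(C/0.5643) = 0.5235
φ2=120.0° → target in arm frame (-0.1567, -0.0680)
  e−x'=0.2767;  (l²−L²−(e−x')²−y'²−z²)/2L = -0.4732
  θ2 = atan2(B,A) + arccos(C/0.6282) = 1.3090
φ3=240.0° → target in arm frame (0.0195, 0.1697)
  e−x'=0.1005;  (l²−L²−(e−x')²−y'²−z²)/2L = -0.3675
  θ3 = atan2(B,A) + arccos(C/0.5729) = 0.8728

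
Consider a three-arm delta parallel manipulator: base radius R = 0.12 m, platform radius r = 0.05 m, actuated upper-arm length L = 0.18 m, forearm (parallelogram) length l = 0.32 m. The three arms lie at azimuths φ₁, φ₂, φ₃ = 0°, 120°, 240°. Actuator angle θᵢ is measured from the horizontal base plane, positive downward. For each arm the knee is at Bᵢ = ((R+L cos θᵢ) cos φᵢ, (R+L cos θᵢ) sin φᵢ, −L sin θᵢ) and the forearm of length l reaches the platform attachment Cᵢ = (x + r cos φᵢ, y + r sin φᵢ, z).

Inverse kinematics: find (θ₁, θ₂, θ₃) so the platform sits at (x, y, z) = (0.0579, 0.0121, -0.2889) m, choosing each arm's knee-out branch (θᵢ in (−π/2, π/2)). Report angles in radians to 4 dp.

φ1=0.0° → target in arm frame (0.0579, 0.0121)
  e−x'=0.0121;  (l²−L²−(e−x')²−y'²−z²)/2L = -0.0382
  θ1 = atan2(B,A) + arccos(C/0.2892) = 0.1744
φ2=120.0° → target in arm frame (-0.0185, -0.0562)
  A cos θ + B sin θ = C:  0.0885·cos θ + -0.2889·sin θ = -0.0679
  θ2 = atan2(B,A) + arccos(C/0.3021) = 0.5239
arm 3 (φ=240.0°): x'=-0.0394, y'=0.0441
  A cos θ + B sin θ = C:  0.1094·cos θ + -0.2889·sin θ = -0.0761
  γ=atan2(-0.2889,0.1094)=-1.2087;  ψ=arccos(-0.2462)=1.8196;  θ3=γ+ψ≈0.6108

θ₁ = 0.1744, θ₂ = 0.5239, θ₃ = 0.6108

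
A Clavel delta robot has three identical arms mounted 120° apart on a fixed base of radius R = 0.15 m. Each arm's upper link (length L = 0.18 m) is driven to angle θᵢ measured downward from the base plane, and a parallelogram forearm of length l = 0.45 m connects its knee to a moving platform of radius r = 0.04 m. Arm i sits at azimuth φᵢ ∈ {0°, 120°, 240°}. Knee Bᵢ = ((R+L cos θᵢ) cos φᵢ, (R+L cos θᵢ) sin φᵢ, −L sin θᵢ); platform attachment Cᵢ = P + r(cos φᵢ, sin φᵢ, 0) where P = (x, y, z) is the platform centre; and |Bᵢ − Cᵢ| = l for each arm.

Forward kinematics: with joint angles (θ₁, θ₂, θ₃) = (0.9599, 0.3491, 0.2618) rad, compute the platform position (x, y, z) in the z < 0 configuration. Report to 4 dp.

(-0.1351, -0.0137, -0.4320)

φ1=0.0°: virtual centre (0.2132, 0.0000, -0.1474), radius l
arm 2 at φ=120.0°: ρ2 = 0.2791;  O2 = (-0.1396, 0.2417, -0.0616)
O3 = (0.2839·cos240.0°, 0.2839·sin240.0°, -0.0466) = (-0.1419, -0.2458, -0.0466)
eliminate P² terms by subtracting sphere 1 from 2 and 3
linear system: -0.7056x+0.4835y = 0.0145−0.1717z; -0.7104x+-0.4917y = 0.0155−0.2017z
Cramer: x(z) = -0.0212+0.2636z;  y(z) = -0.0010+0.0295z
into |P−O₁|² = l²: 1.0703z² + 0.1712z + -0.1258 = 0;  Δ = 0.5679;  z = -0.4320 or 0.2720 → z<0 root = -0.4320
x = -0.1351, y = -0.0137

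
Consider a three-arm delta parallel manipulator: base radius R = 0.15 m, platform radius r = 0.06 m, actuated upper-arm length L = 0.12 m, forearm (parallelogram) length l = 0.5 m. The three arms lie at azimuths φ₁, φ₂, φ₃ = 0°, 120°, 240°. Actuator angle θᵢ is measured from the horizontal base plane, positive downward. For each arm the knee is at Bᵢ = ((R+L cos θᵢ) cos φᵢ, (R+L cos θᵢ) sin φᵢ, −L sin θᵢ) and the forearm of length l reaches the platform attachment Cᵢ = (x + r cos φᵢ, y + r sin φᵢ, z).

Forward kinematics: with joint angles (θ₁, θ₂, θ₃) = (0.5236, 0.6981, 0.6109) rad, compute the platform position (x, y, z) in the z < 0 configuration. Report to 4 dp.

φ1=0.0°: virtual centre (0.1939, 0.0000, -0.0600), radius l
φ2=120.0°: virtual centre (-0.0910, 0.1576, -0.0771), radius l
arm 3 at φ=240.0°: e+L cos θ3 = 0.1883;  O3 = (-0.0941, -0.1631, -0.0688)
eliminate P² terms by subtracting sphere 1 from 2 and 3
[-0.5698 0.3151 -0.0343]·P = -0.0022;  [-0.5761 -0.3261 -0.0177]·P = -0.0010
Cramer: x(z) = 0.0028-0.0456z;  y(z) = -0.0018+0.0263z
quadratic in z: (1.0028)z²+(0.1373)z+(-0.2099)=0, √Δ=0.9277 → z ∈ {-0.5310, 0.3941}; z = -0.5310 (taking z<0)
x = 0.0270, y = -0.0158

(0.0270, -0.0158, -0.5310)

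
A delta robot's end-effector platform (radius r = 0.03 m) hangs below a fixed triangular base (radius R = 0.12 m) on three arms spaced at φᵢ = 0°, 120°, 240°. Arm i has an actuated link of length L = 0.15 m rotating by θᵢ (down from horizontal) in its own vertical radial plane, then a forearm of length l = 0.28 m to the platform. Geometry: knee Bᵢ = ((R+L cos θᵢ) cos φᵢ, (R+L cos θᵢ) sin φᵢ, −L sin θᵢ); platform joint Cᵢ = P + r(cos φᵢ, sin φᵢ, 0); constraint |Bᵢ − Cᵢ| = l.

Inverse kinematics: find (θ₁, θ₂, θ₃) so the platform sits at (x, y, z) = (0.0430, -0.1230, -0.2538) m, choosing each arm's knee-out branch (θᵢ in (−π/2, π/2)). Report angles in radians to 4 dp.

rotate P by −φ1: (0.0430, -0.1230, -0.2538)
  A=0.0470, B=-0.2538, C=(l²−L²−A²−y'²−z²)/(2L)=-0.0862
  √(A²+B²)=0.2581;  θ1 = -1.3877+1.9112 ≈ 0.5235
rotate P by −φ2: (-0.1280, 0.0243, -0.2538)
  A=0.2180, B=-0.2538, C=(l²−L²−A²−y'²−z²)/(2L)=-0.1888
  θ2 = atan2(B,A) + arccos(C/0.3346) = 1.3092
arm 3 (φ=240.0°): x'=0.0850, y'=0.0987
  A=0.0050, B=-0.2538, C=(l²−L²−A²−y'²−z²)/(2L)=-0.0610
  θ3 = atan2(B,A) + arccos(C/0.2538) = 0.2621

θ₁ = 0.5235, θ₂ = 1.3092, θ₃ = 0.2621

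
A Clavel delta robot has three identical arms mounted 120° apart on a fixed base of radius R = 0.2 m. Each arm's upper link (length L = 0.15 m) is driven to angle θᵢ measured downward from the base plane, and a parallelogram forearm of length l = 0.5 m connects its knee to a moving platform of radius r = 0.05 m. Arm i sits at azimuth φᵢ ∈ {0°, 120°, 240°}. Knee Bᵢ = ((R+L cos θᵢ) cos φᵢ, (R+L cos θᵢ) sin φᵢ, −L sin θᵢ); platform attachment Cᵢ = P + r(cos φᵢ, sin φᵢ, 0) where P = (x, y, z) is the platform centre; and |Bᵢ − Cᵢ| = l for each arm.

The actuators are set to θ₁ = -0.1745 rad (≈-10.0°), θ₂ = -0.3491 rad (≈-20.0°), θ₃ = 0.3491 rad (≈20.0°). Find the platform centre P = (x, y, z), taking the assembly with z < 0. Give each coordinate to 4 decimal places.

φ1=0.0°: virtual centre (0.2977, 0.0000, 0.0260), radius l
arm 2 at φ=120.0°: e+L cos θ2 = 0.2910;  S2 = (-0.1455, 0.2520, 0.0513)
arm 3 at φ=240.0°: e+L cos θ3 = 0.2910;  S3 = (-0.1455, -0.2520, -0.0513)
eliminate P² terms by subtracting sphere 1 from 2 and 3
plane₁₂: -0.8864x+0.5039y+0.0505z = -0.0020
det = 0.8934;  x = 0.0023+-0.0588z,  y = 0.0000+-0.2036z
into |P−S₁|² = l²: 1.0449z² + -0.0174z + -0.1620 = 0;  Δ = 0.6776;  z = -0.3856 or 0.4022 → z<0 root = -0.3856
x = 0.0249, y = 0.0785

(0.0249, 0.0785, -0.3856)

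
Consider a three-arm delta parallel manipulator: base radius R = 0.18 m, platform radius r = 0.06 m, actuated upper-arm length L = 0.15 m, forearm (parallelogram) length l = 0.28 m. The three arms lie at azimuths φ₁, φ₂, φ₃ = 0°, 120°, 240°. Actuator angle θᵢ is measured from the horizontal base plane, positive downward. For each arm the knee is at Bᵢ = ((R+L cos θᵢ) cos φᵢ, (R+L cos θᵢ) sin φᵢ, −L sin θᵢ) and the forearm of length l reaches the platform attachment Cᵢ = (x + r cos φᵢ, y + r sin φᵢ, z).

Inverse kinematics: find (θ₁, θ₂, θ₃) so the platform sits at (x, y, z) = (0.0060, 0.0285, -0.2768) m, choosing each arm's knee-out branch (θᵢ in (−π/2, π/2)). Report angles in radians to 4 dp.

arm 1 (φ=0.0°): x'=0.0060, y'=0.0285
  A=0.1140, B=-0.2768, C=(l²−L²−A²−y'²−z²)/(2L)=-0.1151
  √(A²+B²)=0.2994;  θ1 = -1.1801+1.9654 ≈ 0.7853
arm 2 (φ=120.0°): x'=0.0217, y'=-0.0194
  A cos θ + B sin θ = C:  0.0983·cos θ + -0.2768·sin θ = -0.1025
  θ2 = atan2(B,A) + arccos(C/0.2937) = 0.6979
φ3=240.0° → target in arm frame (-0.0277, -0.0091)
  e−x'=0.1477;  (l²−L²−(e−x')²−y'²−z²)/2L = -0.1420
  γ=atan2(-0.2768,0.1477)=-1.0807;  ψ=arccos(-0.4527)=2.0406;  θ3=γ+ψ≈0.9599

θ₁ = 0.7853, θ₂ = 0.6979, θ₃ = 0.9599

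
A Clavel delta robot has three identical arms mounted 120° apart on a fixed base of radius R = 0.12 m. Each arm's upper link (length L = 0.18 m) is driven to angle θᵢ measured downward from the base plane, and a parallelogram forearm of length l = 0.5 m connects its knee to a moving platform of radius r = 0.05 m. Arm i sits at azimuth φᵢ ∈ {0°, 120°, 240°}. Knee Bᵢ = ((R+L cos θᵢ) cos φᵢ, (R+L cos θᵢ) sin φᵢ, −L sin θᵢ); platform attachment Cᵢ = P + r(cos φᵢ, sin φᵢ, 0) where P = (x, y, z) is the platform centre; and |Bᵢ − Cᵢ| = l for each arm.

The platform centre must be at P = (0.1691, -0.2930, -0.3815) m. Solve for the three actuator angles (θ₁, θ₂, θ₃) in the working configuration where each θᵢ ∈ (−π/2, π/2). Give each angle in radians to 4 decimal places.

θ₁ = -0.0870, θ₂ = 1.3092, θ₃ = -0.0873

arm 1 (φ=0.0°): x'=0.1691, y'=-0.2930
  A=-0.0991, B=-0.3815, C=(l²−L²−A²−y'²−z²)/(2L)=-0.0656
  γ=atan2(-0.3815,-0.0991)=-1.8249;  ψ=arccos(-0.1664)=1.7380;  θ1=γ+ψ≈-0.0870
φ2=120.0° → target in arm frame (-0.3383, 0.0001)
  e−x'=0.4083;  (l²−L²−(e−x')²−y'²−z²)/2L = -0.2629
  θ2 = atan2(B,A) + arccos(C/0.5588) = 1.3092
arm 3 (φ=240.0°): x'=0.1692, y'=0.2929
  e−x'=-0.0992;  (l²−L²−(e−x')²−y'²−z²)/2L = -0.0656
  √(A²+B²)=0.3942;  θ3 = -1.8252+1.7379 ≈ -0.0873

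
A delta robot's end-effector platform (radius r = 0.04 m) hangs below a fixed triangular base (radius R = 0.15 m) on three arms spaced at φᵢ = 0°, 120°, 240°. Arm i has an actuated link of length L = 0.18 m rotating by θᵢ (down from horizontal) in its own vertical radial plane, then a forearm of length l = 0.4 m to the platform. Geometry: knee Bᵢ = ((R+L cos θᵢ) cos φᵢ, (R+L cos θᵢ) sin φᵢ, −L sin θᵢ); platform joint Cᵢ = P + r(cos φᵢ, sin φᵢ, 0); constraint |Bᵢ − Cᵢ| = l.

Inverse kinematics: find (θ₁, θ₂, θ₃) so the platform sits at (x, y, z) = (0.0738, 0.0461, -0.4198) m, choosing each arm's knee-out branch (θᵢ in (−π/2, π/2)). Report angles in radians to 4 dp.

θ₁ = 0.4364, θ₂ = 0.6981, θ₃ = 0.9598

arm 1 (φ=0.0°): x'=0.0738, y'=0.0461
  A=0.0362, B=-0.4198, C=(l²−L²−A²−y'²−z²)/(2L)=-0.1446
  γ=atan2(-0.4198,0.0362)=-1.4848;  ψ=arccos(-0.3433)=1.9212;  θ1=γ+ψ≈0.4364
rotate P by −φ2: (0.0030, -0.0870, -0.4198)
  e−x'=0.1070;  (l²−L²−(e−x')²−y'²−z²)/2L = -0.1879
  √(A²+B²)=0.4332;  θ2 = -1.3213+2.0194 ≈ 0.6981
φ3=240.0° → target in arm frame (-0.0768, 0.0409)
  A cos θ + B sin θ = C:  0.1868·cos θ + -0.4198·sin θ = -0.2367
  γ=atan2(-0.4198,0.1868)=-1.1521;  ψ=arccos(-0.5151)=2.1119;  θ3=γ+ψ≈0.9598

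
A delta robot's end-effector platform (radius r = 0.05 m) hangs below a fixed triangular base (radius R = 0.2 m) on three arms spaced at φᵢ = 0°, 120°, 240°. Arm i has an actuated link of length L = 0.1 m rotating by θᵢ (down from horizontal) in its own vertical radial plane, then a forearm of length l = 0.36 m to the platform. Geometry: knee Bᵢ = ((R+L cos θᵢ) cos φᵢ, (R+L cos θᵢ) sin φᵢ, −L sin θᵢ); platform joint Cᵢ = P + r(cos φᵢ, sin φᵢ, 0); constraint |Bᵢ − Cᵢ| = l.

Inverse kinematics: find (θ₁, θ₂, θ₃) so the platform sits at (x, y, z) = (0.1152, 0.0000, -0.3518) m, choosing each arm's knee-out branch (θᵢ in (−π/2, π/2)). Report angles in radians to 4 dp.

φ1=0.0° → target in arm frame (0.1152, 0.0000)
  e−x'=0.0348;  (l²−L²−(e−x')²−y'²−z²)/2L = -0.0269
  √(A²+B²)=0.3535;  θ1 = -1.4722+1.6469 ≈ 0.1747
arm 2 (φ=120.0°): x'=-0.0576, y'=-0.0998
  A=0.2076, B=-0.3518, C=(l²−L²−A²−y'²−z²)/(2L)=-0.2861
  √(A²+B²)=0.4085;  θ2 = -1.0377+2.3466 ≈ 1.3090
rotate P by −φ3: (-0.0576, 0.0998, -0.3518)
  A=0.2076, B=-0.3518, C=(l²−L²−A²−y'²−z²)/(2L)=-0.2861
  √(A²+B²)=0.4085;  θ3 = -1.0377+2.3466 ≈ 1.3090

θ₁ = 0.1747, θ₂ = 1.3090, θ₃ = 1.3090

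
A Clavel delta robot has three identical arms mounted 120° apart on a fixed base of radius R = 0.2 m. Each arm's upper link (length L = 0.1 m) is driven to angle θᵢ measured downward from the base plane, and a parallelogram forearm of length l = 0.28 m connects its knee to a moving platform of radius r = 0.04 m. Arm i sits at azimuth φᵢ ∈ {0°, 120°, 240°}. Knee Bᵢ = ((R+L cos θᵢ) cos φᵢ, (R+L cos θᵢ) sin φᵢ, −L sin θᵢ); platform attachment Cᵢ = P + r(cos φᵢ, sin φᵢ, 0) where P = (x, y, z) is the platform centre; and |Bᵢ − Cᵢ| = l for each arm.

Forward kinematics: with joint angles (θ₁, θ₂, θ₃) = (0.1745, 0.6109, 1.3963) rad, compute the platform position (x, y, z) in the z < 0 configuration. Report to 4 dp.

φ1=0.0°: virtual centre (0.2585, 0.0000, -0.0174), radius l
arm 2 at φ=120.0°: (R−r)+L cos θ2 = 0.2419;  O2 = (-0.1210, 0.2095, -0.0574)
O3 = (0.1774·cos240.0°, 0.1774·sin240.0°, -0.0985) = (-0.0887, -0.1536, -0.0985)
eliminate P² terms by subtracting sphere 1 from 2 and 3
linear system: -0.7589x+0.4190y = -0.0053−-0.0800z; -0.6943x+-0.3072y = -0.0260−-0.1622z
det = 0.5241;  x = 0.0239+-0.1766z,  y = 0.0306+-0.1289z
sphere 1 gives Az²+Bz+C=0 with A=1.0478, B=0.1097, C=-0.0221;  B²−4AC=0.1047;  roots -0.2068, 0.1021;  negative root z = -0.2068
x = 0.0604, y = 0.0572

(0.0604, 0.0572, -0.2068)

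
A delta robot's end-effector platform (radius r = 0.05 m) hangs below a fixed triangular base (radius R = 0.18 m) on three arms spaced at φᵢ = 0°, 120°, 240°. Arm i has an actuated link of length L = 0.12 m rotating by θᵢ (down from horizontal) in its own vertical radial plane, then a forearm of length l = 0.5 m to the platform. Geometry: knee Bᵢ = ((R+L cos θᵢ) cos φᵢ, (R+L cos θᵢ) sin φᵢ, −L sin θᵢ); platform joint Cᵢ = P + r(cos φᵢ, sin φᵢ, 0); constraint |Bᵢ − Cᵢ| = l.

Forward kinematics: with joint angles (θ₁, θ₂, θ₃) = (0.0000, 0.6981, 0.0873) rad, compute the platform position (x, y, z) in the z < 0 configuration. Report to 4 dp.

arm 1 at φ=0.0°: (R−r)+L cos θ1 = 0.2500;  centre 1 = (0.2500, 0.0000, 0.0000)
centre 2 = (0.2219·cos120.0°, 0.2219·sin120.0°, -0.0771) = (-0.1110, 0.1922, -0.0771)
arm 3 at φ=240.0°: (R−r)+L cos θ3 = 0.2495;  centre 3 = (-0.1248, -0.2161, -0.0105)
subtract pairs → two planes through P
linear system: -0.7219x+0.3844y = -0.0073−-0.1543z; -0.7495x+-0.4322y = -0.0001−-0.0209z
det = 0.6001;  x = 0.0053+-0.1245z,  y = -0.0090+0.1675z
into |P−centre ₁|² = l²: 1.0436z² + 0.0579z + -0.1901 = 0;  Δ = 0.7967;  z = -0.4554 or 0.3999 → z<0 root = -0.4554
x = 0.0620, y = -0.0853

(0.0620, -0.0853, -0.4554)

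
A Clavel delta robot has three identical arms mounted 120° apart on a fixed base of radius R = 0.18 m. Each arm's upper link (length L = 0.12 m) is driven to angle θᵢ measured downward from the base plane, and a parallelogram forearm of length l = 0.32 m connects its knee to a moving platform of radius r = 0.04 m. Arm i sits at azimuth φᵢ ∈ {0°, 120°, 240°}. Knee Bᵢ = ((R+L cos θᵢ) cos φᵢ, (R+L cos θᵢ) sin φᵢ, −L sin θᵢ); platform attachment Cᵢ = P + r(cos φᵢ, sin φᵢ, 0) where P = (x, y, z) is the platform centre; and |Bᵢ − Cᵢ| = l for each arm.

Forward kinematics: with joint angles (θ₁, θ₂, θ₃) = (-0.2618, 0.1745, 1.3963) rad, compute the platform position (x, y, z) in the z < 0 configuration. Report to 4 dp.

φ1=0.0°: virtual centre (0.2559, 0.0000, 0.0311), radius l
φ2=120.0°: virtual centre (-0.1291, 0.2236, -0.0208), radius l
φ3=240.0°: virtual centre (-0.0804, -0.1393, -0.1182), radius l
eliminate P² terms by subtracting sphere 1 from 2 and 3
plane₁₂: -0.7700x+0.4472y+-0.1038z = 0.0006
Cramer: x(z) = 0.0228-0.3151z;  y(z) = 0.0406-0.3105z
into |P−S₁|² = l²: 1.1957z² + 0.0596z + -0.0454 = 0;  Δ = 0.2208;  z = -0.2214 or 0.1716 → z<0 root = -0.2214
x = 0.0925, y = 0.1094

(0.0925, 0.1094, -0.2214)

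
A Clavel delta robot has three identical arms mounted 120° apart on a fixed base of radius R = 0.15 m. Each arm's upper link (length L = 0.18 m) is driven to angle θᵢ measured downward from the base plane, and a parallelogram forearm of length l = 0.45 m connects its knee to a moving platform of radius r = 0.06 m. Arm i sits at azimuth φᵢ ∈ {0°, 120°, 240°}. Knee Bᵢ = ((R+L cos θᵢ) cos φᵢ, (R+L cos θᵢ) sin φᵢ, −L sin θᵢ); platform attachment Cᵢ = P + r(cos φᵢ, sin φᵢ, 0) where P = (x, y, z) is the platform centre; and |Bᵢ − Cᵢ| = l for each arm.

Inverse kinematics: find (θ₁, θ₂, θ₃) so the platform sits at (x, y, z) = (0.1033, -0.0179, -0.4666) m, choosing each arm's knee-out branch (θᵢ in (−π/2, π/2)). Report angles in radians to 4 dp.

θ₁ = 0.2619, θ₂ = 0.7855, θ₃ = 0.6983

arm 1 (φ=0.0°): x'=0.1033, y'=-0.0179
  A cos θ + B sin θ = C:  -0.0133·cos θ + -0.4666·sin θ = -0.1336
  γ=atan2(-0.4666,-0.0133)=-1.5993;  ψ=arccos(-0.2863)=1.8612;  θ1=γ+ψ≈0.2619
φ2=120.0° → target in arm frame (-0.0672, -0.0805)
  A cos θ + B sin θ = C:  0.1572·cos θ + -0.4666·sin θ = -0.2189
  √(A²+B²)=0.4924;  θ2 = -1.2459+2.0315 ≈ 0.7855
φ3=240.0° → target in arm frame (-0.0361, 0.0984)
  A cos θ + B sin θ = C:  0.1261·cos θ + -0.4666·sin θ = -0.2034
  θ3 = atan2(B,A) + arccos(C/0.4834) = 0.6983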